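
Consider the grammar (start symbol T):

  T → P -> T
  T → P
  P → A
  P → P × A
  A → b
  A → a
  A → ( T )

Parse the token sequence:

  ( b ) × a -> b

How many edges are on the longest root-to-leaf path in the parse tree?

[T [P [P [A ( [T [P [A b]]] )]] × [A a]] -> [T [P [A b]]]]

7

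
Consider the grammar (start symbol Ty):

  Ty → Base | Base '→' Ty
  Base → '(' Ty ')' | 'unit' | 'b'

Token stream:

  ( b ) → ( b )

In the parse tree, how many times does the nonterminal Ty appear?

4

[Ty [Base ( [Ty [Base b]] )] → [Ty [Base ( [Ty [Base b]] )]]]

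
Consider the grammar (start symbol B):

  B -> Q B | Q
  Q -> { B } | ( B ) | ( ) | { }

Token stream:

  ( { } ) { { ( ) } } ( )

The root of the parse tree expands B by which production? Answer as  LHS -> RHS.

[B [Q ( [B [Q { }]] )] [B [Q { [B [Q { [B [Q ( )]] }]] }] [B [Q ( )]]]]

B -> Q B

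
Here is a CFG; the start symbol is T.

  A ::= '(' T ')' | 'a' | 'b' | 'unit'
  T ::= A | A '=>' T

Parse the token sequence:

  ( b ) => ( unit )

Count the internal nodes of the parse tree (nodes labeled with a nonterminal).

[T [A ( [T [A b]] )] => [T [A ( [T [A unit]] )]]]

8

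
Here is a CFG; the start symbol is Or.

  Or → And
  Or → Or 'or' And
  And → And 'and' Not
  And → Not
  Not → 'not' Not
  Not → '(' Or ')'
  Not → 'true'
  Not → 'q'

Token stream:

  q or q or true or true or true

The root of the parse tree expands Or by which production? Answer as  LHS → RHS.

[Or [Or [Or [Or [Or [And [Not q]]] or [And [Not q]]] or [And [Not true]]] or [And [Not true]]] or [And [Not true]]]

Or → Or 'or' And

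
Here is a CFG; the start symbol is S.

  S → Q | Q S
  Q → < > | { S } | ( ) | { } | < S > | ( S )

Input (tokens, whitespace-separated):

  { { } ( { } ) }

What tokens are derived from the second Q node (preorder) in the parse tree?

[S [Q { [S [Q { }] [S [Q ( [S [Q { }]] )]]] }]]

{ }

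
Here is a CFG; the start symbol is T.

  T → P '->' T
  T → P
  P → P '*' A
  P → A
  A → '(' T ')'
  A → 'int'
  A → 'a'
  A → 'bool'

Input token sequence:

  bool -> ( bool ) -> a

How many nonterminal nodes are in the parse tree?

12

[T [P [A bool]] -> [T [P [A ( [T [P [A bool]]] )]] -> [T [P [A a]]]]]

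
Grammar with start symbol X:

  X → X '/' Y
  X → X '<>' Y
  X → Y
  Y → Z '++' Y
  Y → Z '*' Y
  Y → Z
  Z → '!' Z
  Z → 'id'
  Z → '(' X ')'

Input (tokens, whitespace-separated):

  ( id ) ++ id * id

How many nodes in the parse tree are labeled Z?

[X [Y [Z ( [X [Y [Z id]]] )] ++ [Y [Z id] * [Y [Z id]]]]]

4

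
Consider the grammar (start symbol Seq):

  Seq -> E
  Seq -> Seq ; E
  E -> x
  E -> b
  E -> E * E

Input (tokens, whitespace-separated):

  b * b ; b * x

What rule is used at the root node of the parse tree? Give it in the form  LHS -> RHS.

[Seq [Seq [E [E b] * [E b]]] ; [E [E b] * [E x]]]

Seq -> Seq ; E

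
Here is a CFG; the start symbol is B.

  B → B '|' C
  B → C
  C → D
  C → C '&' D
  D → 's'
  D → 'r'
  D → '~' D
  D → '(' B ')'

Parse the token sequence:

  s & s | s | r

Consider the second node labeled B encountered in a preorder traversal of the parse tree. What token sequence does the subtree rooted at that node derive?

[B [B [B [C [C [D s]] & [D s]]] | [C [D s]]] | [C [D r]]]

s & s | s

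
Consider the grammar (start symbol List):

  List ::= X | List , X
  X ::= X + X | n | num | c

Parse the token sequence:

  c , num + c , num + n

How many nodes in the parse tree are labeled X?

7

[List [List [List [X c]] , [X [X num] + [X c]]] , [X [X num] + [X n]]]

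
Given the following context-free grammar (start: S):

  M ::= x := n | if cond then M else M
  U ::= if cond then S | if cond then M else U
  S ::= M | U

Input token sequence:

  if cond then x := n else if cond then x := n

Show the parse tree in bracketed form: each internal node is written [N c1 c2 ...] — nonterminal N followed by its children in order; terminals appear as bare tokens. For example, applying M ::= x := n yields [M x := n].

S
U
if cond then M else U
if cond then x := n else U
if cond then x := n else if cond then S
if cond then x := n else if cond then M
if cond then x := n else if cond then x := n

[S [U if cond then [M x := n] else [U if cond then [S [M x := n]]]]]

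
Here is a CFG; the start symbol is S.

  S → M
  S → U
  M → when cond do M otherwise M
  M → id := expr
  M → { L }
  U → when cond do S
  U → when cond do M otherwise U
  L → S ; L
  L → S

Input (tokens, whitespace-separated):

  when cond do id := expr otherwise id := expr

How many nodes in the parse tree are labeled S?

[S [M when cond do [M id := expr] otherwise [M id := expr]]]

1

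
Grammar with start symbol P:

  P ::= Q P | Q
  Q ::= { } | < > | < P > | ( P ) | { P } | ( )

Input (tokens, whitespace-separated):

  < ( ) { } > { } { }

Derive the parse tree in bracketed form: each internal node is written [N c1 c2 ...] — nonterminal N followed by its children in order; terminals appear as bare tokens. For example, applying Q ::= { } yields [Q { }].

[P [Q < [P [Q ( )] [P [Q { }]]] >] [P [Q { }] [P [Q { }]]]]

P
Q P
< P > P
< Q P > P
< ( ) P > P
< ( ) Q > P
< ( ) { } > P
< ( ) { } > Q P
< ( ) { } > { } P
< ( ) { } > { } Q
< ( ) { } > { } { }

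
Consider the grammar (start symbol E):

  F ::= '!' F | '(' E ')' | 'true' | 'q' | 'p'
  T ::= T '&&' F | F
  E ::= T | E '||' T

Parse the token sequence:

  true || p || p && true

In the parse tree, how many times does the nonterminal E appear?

3

[E [E [E [T [F true]]] || [T [F p]]] || [T [T [F p]] && [F true]]]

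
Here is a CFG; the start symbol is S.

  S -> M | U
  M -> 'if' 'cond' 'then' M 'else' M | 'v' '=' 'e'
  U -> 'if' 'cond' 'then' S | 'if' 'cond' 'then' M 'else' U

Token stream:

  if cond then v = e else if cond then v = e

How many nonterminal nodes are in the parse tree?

6

[S [U if cond then [M v = e] else [U if cond then [S [M v = e]]]]]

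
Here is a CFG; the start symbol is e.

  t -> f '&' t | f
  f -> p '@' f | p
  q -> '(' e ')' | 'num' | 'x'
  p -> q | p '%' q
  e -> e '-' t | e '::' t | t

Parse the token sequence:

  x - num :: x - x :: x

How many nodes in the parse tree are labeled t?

5

[e [e [e [e [e [t [f [p [q x]]]]] - [t [f [p [q num]]]]] :: [t [f [p [q x]]]]] - [t [f [p [q x]]]]] :: [t [f [p [q x]]]]]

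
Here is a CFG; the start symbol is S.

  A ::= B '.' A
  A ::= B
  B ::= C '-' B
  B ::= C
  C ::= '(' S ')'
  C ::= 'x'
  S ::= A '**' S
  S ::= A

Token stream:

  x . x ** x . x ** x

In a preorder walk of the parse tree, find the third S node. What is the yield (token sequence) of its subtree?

[S [A [B [C x]] . [A [B [C x]]]] ** [S [A [B [C x]] . [A [B [C x]]]] ** [S [A [B [C x]]]]]]

x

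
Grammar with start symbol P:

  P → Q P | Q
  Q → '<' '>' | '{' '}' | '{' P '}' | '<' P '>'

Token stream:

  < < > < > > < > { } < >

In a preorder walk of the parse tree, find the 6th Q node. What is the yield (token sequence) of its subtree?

[P [Q < [P [Q < >] [P [Q < >]]] >] [P [Q < >] [P [Q { }] [P [Q < >]]]]]

< >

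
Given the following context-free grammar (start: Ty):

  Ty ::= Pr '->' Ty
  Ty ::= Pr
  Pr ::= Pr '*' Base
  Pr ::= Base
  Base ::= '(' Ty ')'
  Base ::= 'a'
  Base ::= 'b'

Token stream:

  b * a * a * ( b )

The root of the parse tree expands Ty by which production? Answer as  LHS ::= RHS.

[Ty [Pr [Pr [Pr [Pr [Base b]] * [Base a]] * [Base a]] * [Base ( [Ty [Pr [Base b]]] )]]]

Ty ::= Pr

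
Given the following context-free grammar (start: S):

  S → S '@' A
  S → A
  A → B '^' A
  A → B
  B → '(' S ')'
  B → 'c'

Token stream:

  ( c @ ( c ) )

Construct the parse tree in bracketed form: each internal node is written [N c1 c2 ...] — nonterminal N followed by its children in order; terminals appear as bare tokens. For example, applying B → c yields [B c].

[S [A [B ( [S [S [A [B c]]] @ [A [B ( [S [A [B c]]] )]]] )]]]

S
A
B
( S )
( S @ A )
( A @ A )
( B @ A )
( c @ A )
( c @ B )
( c @ ( S ) )
( c @ ( A ) )
( c @ ( B ) )
( c @ ( c ) )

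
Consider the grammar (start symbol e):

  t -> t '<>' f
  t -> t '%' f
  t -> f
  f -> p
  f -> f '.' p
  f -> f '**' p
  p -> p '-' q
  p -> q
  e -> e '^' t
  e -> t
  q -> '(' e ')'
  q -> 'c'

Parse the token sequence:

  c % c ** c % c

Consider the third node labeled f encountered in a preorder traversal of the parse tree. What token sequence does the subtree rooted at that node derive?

[e [t [t [t [f [p [q c]]]] % [f [f [p [q c]]] ** [p [q c]]]] % [f [p [q c]]]]]

c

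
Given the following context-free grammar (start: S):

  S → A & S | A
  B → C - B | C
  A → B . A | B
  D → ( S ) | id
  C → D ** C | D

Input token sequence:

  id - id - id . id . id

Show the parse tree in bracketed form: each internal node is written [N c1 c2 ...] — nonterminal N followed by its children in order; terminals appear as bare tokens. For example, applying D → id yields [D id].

S
A
B . A
C - B . A
D - B . A
id - B . A
id - C - B . A
id - D - B . A
id - id - B . A
id - id - C . A
id - id - D . A
id - id - id . A
id - id - id . B . A
id - id - id . C . A
id - id - id . D . A
id - id - id . id . A
id - id - id . id . B
id - id - id . id . C
id - id - id . id . D
id - id - id . id . id

[S [A [B [C [D id]] - [B [C [D id]] - [B [C [D id]]]]] . [A [B [C [D id]]] . [A [B [C [D id]]]]]]]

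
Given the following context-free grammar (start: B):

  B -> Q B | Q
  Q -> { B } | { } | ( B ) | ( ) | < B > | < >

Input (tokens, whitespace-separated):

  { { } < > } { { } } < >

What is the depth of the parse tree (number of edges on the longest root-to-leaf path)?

5

[B [Q { [B [Q { }] [B [Q < >]]] }] [B [Q { [B [Q { }]] }] [B [Q < >]]]]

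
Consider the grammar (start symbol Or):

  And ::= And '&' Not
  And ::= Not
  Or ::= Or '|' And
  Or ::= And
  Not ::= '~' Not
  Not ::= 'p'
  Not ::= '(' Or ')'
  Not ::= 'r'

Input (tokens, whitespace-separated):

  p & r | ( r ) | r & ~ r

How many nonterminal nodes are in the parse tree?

17

[Or [Or [Or [And [And [Not p]] & [Not r]]] | [And [Not ( [Or [And [Not r]]] )]]] | [And [And [Not r]] & [Not ~ [Not r]]]]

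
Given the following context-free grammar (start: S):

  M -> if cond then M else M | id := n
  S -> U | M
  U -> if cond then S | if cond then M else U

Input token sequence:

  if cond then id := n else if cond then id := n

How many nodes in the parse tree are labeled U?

2

[S [U if cond then [M id := n] else [U if cond then [S [M id := n]]]]]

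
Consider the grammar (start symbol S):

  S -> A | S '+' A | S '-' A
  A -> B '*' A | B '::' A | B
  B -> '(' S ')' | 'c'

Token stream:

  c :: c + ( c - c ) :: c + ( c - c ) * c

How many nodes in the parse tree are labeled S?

[S [S [S [A [B c] :: [A [B c]]]] + [A [B ( [S [S [A [B c]]] - [A [B c]]] )] :: [A [B c]]]] + [A [B ( [S [S [A [B c]]] - [A [B c]]] )] * [A [B c]]]]

7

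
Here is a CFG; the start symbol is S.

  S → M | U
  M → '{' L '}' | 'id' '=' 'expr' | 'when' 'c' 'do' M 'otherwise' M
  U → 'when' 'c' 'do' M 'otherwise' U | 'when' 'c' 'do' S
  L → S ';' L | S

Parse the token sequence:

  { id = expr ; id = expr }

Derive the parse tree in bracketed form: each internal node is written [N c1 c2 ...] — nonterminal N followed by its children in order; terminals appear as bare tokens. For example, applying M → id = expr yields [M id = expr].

S
M
{ L }
{ S ; L }
{ M ; L }
{ id = expr ; L }
{ id = expr ; S }
{ id = expr ; M }
{ id = expr ; id = expr }

[S [M { [L [S [M id = expr]] ; [L [S [M id = expr]]]] }]]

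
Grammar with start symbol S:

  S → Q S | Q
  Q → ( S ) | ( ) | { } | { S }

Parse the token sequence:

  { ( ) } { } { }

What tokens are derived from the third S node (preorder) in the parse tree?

[S [Q { [S [Q ( )]] }] [S [Q { }] [S [Q { }]]]]

{ } { }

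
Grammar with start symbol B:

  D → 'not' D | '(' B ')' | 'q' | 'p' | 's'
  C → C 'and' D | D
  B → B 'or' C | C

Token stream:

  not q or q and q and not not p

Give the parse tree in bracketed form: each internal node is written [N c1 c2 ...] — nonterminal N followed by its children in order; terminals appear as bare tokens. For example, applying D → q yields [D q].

[B [B [C [D not [D q]]]] or [C [C [C [D q]] and [D q]] and [D not [D not [D p]]]]]

B
B or C
C or C
D or C
not D or C
not q or C
not q or C and D
not q or C and D and D
not q or D and D and D
not q or q and D and D
not q or q and q and D
not q or q and q and not D
not q or q and q and not not D
not q or q and q and not not p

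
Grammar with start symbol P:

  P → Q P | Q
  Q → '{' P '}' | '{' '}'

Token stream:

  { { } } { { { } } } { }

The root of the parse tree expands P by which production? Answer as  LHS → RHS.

[P [Q { [P [Q { }]] }] [P [Q { [P [Q { [P [Q { }]] }]] }] [P [Q { }]]]]

P → Q P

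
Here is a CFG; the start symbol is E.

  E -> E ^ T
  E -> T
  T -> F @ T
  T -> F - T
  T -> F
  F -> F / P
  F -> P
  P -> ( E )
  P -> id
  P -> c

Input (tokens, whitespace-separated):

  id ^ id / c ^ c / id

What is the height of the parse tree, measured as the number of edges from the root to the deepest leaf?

6

[E [E [E [T [F [P id]]]] ^ [T [F [F [P id]] / [P c]]]] ^ [T [F [F [P c]] / [P id]]]]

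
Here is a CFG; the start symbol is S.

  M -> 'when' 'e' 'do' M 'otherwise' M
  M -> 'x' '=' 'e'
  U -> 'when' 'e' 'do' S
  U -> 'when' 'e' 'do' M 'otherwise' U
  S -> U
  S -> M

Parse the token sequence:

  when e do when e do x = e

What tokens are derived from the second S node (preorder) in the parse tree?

[S [U when e do [S [U when e do [S [M x = e]]]]]]

when e do x = e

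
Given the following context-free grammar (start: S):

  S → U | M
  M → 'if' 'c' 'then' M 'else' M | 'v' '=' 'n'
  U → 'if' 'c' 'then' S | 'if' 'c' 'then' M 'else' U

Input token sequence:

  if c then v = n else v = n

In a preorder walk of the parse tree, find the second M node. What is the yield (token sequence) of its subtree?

v = n

[S [M if c then [M v = n] else [M v = n]]]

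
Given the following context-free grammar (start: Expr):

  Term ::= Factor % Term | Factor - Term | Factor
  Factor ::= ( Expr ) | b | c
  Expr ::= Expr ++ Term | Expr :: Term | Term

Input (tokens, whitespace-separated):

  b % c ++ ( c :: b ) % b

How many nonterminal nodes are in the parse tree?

[Expr [Expr [Term [Factor b] % [Term [Factor c]]]] ++ [Term [Factor ( [Expr [Expr [Term [Factor c]]] :: [Term [Factor b]]] )] % [Term [Factor b]]]]

16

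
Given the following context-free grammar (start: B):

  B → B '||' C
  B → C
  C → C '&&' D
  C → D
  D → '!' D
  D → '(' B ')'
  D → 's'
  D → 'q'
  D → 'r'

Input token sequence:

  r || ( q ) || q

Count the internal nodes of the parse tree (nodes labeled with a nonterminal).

[B [B [B [C [D r]]] || [C [D ( [B [C [D q]]] )]]] || [C [D q]]]

12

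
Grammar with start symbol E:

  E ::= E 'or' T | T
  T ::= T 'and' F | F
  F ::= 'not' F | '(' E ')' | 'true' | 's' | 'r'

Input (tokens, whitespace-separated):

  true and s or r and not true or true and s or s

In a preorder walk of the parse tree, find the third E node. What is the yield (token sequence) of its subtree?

true and s or r and not true

[E [E [E [E [T [T [F true]] and [F s]]] or [T [T [F r]] and [F not [F true]]]] or [T [T [F true]] and [F s]]] or [T [F s]]]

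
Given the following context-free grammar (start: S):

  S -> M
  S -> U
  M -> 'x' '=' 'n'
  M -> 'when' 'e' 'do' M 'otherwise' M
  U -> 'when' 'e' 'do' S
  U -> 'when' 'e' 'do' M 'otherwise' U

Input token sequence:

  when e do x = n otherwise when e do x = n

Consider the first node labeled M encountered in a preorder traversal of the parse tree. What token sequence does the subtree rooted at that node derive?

[S [U when e do [M x = n] otherwise [U when e do [S [M x = n]]]]]

x = n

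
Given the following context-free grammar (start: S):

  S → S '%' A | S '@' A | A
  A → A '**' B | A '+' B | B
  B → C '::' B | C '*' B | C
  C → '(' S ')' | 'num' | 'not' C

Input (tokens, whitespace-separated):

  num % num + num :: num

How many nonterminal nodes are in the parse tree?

[S [S [A [B [C num]]]] % [A [A [B [C num]]] + [B [C num] :: [B [C num]]]]]

13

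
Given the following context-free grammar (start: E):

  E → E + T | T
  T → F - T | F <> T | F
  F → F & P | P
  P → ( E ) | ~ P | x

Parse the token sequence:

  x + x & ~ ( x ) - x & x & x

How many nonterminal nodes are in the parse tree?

[E [E [T [F [P x]]]] + [T [F [F [P x]] & [P ~ [P ( [E [T [F [P x]]]] )]]] - [T [F [F [F [P x]] & [P x]] & [P x]]]]]

22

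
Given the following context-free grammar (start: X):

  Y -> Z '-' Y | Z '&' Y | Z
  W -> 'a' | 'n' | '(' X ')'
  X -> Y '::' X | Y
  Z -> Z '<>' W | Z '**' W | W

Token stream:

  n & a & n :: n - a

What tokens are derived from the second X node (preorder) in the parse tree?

n - a

[X [Y [Z [W n]] & [Y [Z [W a]] & [Y [Z [W n]]]]] :: [X [Y [Z [W n]] - [Y [Z [W a]]]]]]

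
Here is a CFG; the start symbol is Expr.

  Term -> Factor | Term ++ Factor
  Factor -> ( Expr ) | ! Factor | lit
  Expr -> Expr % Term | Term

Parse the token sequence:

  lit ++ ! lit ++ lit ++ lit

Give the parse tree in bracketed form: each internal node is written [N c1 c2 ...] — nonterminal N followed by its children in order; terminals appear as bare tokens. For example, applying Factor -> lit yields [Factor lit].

[Expr [Term [Term [Term [Term [Factor lit]] ++ [Factor ! [Factor lit]]] ++ [Factor lit]] ++ [Factor lit]]]

Expr
Term
Term ++ Factor
Term ++ Factor ++ Factor
Term ++ Factor ++ Factor ++ Factor
Factor ++ Factor ++ Factor ++ Factor
lit ++ Factor ++ Factor ++ Factor
lit ++ ! Factor ++ Factor ++ Factor
lit ++ ! lit ++ Factor ++ Factor
lit ++ ! lit ++ lit ++ Factor
lit ++ ! lit ++ lit ++ lit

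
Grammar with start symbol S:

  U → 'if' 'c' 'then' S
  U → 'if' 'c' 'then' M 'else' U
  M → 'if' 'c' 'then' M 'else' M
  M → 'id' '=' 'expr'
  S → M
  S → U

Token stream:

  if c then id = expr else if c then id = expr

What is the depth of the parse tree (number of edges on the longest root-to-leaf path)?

5

[S [U if c then [M id = expr] else [U if c then [S [M id = expr]]]]]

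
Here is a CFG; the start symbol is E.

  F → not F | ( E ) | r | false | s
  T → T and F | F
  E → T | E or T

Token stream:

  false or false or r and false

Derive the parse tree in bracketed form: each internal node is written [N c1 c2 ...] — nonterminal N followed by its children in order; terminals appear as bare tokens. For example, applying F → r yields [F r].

[E [E [E [T [F false]]] or [T [F false]]] or [T [T [F r]] and [F false]]]

E
E or T
E or T or T
T or T or T
F or T or T
false or T or T
false or F or T
false or false or T
false or false or T and F
false or false or F and F
false or false or r and F
false or false or r and false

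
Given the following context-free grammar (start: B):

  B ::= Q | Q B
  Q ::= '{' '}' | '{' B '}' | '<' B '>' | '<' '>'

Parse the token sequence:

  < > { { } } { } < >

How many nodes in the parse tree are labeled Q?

5

[B [Q < >] [B [Q { [B [Q { }]] }] [B [Q { }] [B [Q < >]]]]]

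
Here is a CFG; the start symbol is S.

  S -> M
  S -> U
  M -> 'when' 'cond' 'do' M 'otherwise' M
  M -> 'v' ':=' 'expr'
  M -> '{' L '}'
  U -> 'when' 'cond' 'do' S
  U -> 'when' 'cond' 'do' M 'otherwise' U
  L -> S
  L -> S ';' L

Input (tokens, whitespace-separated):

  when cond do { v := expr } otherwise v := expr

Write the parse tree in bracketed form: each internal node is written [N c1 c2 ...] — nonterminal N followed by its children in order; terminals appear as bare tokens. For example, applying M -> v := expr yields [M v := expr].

[S [M when cond do [M { [L [S [M v := expr]]] }] otherwise [M v := expr]]]

S
M
when cond do M otherwise M
when cond do { L } otherwise M
when cond do { S } otherwise M
when cond do { M } otherwise M
when cond do { v := expr } otherwise M
when cond do { v := expr } otherwise v := expr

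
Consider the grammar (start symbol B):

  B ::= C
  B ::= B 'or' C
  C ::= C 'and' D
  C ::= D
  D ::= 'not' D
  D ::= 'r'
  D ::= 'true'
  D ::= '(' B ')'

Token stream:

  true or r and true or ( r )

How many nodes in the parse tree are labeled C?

[B [B [B [C [D true]]] or [C [C [D r]] and [D true]]] or [C [D ( [B [C [D r]]] )]]]

5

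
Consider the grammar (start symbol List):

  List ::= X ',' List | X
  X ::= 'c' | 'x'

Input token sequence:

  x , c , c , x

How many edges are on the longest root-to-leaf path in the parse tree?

5

[List [X x] , [List [X c] , [List [X c] , [List [X x]]]]]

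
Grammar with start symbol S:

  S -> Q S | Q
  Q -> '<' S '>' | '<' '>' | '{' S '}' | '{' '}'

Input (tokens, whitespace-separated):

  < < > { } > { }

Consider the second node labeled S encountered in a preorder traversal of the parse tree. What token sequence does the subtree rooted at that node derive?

[S [Q < [S [Q < >] [S [Q { }]]] >] [S [Q { }]]]

< > { }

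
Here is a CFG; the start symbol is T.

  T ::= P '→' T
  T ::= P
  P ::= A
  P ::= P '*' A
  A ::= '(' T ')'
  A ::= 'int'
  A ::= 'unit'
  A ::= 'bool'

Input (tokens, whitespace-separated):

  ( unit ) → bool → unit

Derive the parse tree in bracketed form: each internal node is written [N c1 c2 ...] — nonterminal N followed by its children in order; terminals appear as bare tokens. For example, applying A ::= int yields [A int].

[T [P [A ( [T [P [A unit]]] )]] → [T [P [A bool]] → [T [P [A unit]]]]]

T
P → T
A → T
( T ) → T
( P ) → T
( A ) → T
( unit ) → T
( unit ) → P → T
( unit ) → A → T
( unit ) → bool → T
( unit ) → bool → P
( unit ) → bool → A
( unit ) → bool → unit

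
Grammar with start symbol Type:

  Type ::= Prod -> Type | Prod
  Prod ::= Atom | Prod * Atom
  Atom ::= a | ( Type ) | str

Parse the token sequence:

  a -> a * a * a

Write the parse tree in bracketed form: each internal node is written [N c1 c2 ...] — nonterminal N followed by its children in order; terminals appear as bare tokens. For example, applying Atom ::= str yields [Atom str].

Type
Prod -> Type
Atom -> Type
a -> Type
a -> Prod
a -> Prod * Atom
a -> Prod * Atom * Atom
a -> Atom * Atom * Atom
a -> a * Atom * Atom
a -> a * a * Atom
a -> a * a * a

[Type [Prod [Atom a]] -> [Type [Prod [Prod [Prod [Atom a]] * [Atom a]] * [Atom a]]]]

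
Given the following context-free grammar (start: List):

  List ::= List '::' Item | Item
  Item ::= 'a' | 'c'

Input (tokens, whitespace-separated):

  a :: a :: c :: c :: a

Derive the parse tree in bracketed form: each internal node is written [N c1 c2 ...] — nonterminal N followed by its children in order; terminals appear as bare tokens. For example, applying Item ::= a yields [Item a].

[List [List [List [List [List [Item a]] :: [Item a]] :: [Item c]] :: [Item c]] :: [Item a]]

List
List :: Item
List :: Item :: Item
List :: Item :: Item :: Item
List :: Item :: Item :: Item :: Item
Item :: Item :: Item :: Item :: Item
a :: Item :: Item :: Item :: Item
a :: a :: Item :: Item :: Item
a :: a :: c :: Item :: Item
a :: a :: c :: c :: Item
a :: a :: c :: c :: a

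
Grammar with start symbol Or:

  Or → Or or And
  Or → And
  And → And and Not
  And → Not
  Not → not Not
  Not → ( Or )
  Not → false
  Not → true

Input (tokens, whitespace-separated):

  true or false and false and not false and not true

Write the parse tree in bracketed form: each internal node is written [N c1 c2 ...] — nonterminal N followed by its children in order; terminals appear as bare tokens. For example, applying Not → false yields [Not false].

Or
Or or And
And or And
Not or And
true or And
true or And and Not
true or And and Not and Not
true or And and Not and Not and Not
true or Not and Not and Not and Not
true or false and Not and Not and Not
true or false and false and Not and Not
true or false and false and not Not and Not
true or false and false and not false and Not
true or false and false and not false and not Not
true or false and false and not false and not true

[Or [Or [And [Not true]]] or [And [And [And [And [Not false]] and [Not false]] and [Not not [Not false]]] and [Not not [Not true]]]]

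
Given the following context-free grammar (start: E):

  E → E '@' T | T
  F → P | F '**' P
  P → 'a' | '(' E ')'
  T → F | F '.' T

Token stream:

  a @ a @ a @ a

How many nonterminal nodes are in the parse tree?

[E [E [E [E [T [F [P a]]]] @ [T [F [P a]]]] @ [T [F [P a]]]] @ [T [F [P a]]]]

16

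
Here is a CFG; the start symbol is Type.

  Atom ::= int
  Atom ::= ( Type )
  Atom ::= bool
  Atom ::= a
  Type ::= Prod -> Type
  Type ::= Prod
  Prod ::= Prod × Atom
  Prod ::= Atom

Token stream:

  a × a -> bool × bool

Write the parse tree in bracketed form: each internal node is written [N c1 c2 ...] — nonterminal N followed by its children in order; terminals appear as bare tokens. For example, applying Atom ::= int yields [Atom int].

Type
Prod -> Type
Prod × Atom -> Type
Atom × Atom -> Type
a × Atom -> Type
a × a -> Type
a × a -> Prod
a × a -> Prod × Atom
a × a -> Atom × Atom
a × a -> bool × Atom
a × a -> bool × bool

[Type [Prod [Prod [Atom a]] × [Atom a]] -> [Type [Prod [Prod [Atom bool]] × [Atom bool]]]]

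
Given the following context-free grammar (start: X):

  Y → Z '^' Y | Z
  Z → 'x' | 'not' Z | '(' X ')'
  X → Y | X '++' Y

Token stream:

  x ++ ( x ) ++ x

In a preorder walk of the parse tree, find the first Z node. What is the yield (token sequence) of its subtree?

[X [X [X [Y [Z x]]] ++ [Y [Z ( [X [Y [Z x]]] )]]] ++ [Y [Z x]]]

x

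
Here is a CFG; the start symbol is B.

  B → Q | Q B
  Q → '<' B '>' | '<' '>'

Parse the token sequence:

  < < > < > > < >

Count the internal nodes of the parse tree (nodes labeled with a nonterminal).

8

[B [Q < [B [Q < >] [B [Q < >]]] >] [B [Q < >]]]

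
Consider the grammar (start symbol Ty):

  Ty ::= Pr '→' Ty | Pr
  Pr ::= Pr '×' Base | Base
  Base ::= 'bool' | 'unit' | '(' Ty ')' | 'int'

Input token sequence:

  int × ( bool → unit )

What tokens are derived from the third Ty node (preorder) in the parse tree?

unit

[Ty [Pr [Pr [Base int]] × [Base ( [Ty [Pr [Base bool]] → [Ty [Pr [Base unit]]]] )]]]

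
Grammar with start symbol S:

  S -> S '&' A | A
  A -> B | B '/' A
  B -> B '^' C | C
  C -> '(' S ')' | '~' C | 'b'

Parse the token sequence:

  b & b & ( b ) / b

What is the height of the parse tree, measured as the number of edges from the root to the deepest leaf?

[S [S [S [A [B [C b]]]] & [A [B [C b]]]] & [A [B [C ( [S [A [B [C b]]]] )]] / [A [B [C b]]]]]

8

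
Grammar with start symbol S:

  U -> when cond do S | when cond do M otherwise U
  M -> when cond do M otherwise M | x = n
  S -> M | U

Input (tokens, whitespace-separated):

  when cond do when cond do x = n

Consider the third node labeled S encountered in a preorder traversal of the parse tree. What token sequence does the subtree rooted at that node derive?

x = n

[S [U when cond do [S [U when cond do [S [M x = n]]]]]]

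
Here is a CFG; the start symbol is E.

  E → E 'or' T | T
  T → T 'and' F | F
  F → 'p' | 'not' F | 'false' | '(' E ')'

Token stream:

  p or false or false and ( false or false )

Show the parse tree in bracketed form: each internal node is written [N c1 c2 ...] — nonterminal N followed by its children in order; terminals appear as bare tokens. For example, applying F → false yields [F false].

[E [E [E [T [F p]]] or [T [F false]]] or [T [T [F false]] and [F ( [E [E [T [F false]]] or [T [F false]]] )]]]

E
E or T
E or T or T
T or T or T
F or T or T
p or T or T
p or F or T
p or false or T
p or false or T and F
p or false or F and F
p or false or false and F
p or false or false and ( E )
p or false or false and ( E or T )
p or false or false and ( T or T )
p or false or false and ( F or T )
p or false or false and ( false or T )
p or false or false and ( false or F )
p or false or false and ( false or false )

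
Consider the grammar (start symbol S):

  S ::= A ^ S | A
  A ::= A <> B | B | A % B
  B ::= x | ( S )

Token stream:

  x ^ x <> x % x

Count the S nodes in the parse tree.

2

[S [A [B x]] ^ [S [A [A [A [B x]] <> [B x]] % [B x]]]]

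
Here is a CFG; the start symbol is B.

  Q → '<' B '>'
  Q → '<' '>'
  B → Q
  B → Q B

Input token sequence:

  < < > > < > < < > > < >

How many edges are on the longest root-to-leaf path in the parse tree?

[B [Q < [B [Q < >]] >] [B [Q < >] [B [Q < [B [Q < >]] >] [B [Q < >]]]]]

6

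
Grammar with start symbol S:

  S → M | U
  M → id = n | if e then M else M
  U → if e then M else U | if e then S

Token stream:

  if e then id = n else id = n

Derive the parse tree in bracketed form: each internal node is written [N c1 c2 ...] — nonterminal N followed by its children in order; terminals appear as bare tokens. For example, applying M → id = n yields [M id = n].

[S [M if e then [M id = n] else [M id = n]]]

S
M
if e then M else M
if e then id = n else M
if e then id = n else id = n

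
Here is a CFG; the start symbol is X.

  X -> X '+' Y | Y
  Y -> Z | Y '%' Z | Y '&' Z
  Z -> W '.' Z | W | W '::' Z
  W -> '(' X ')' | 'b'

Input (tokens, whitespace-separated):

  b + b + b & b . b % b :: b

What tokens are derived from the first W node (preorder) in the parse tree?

b

[X [X [X [Y [Z [W b]]]] + [Y [Z [W b]]]] + [Y [Y [Y [Z [W b]]] & [Z [W b] . [Z [W b]]]] % [Z [W b] :: [Z [W b]]]]]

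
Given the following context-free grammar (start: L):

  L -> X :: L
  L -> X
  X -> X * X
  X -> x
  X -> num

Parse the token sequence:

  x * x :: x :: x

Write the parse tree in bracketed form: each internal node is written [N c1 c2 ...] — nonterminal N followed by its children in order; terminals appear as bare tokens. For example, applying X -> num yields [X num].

[L [X [X x] * [X x]] :: [L [X x] :: [L [X x]]]]

L
X :: L
X * X :: L
x * X :: L
x * x :: L
x * x :: X :: L
x * x :: x :: L
x * x :: x :: X
x * x :: x :: x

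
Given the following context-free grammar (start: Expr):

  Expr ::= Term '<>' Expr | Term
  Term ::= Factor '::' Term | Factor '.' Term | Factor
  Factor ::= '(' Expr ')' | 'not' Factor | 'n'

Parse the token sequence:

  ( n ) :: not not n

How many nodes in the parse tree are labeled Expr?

2

[Expr [Term [Factor ( [Expr [Term [Factor n]]] )] :: [Term [Factor not [Factor not [Factor n]]]]]]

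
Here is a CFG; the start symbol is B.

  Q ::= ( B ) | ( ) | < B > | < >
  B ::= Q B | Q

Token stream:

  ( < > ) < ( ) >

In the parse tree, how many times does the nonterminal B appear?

4

[B [Q ( [B [Q < >]] )] [B [Q < [B [Q ( )]] >]]]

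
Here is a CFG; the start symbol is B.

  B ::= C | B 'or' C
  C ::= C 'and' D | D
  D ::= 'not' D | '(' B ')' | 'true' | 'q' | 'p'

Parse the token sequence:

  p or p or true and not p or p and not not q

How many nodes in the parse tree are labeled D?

9

[B [B [B [B [C [D p]]] or [C [D p]]] or [C [C [D true]] and [D not [D p]]]] or [C [C [D p]] and [D not [D not [D q]]]]]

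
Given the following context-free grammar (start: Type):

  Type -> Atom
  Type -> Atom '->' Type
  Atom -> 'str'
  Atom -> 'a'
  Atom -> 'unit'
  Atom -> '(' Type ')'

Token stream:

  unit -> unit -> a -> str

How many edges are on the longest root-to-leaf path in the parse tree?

5

[Type [Atom unit] -> [Type [Atom unit] -> [Type [Atom a] -> [Type [Atom str]]]]]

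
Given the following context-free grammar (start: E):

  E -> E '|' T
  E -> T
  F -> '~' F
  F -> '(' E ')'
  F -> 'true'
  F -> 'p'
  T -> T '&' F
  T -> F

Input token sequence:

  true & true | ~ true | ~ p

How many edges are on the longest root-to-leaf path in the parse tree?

6

[E [E [E [T [T [F true]] & [F true]]] | [T [F ~ [F true]]]] | [T [F ~ [F p]]]]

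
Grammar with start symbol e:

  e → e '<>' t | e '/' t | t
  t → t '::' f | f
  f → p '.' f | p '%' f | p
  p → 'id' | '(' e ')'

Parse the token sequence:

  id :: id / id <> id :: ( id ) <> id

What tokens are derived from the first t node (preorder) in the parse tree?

id :: id

[e [e [e [e [t [t [f [p id]]] :: [f [p id]]]] / [t [f [p id]]]] <> [t [t [f [p id]]] :: [f [p ( [e [t [f [p id]]]] )]]]] <> [t [f [p id]]]]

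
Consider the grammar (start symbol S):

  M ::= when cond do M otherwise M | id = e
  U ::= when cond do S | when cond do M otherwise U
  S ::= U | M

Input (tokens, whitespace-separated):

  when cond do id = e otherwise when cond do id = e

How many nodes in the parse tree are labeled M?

[S [U when cond do [M id = e] otherwise [U when cond do [S [M id = e]]]]]

2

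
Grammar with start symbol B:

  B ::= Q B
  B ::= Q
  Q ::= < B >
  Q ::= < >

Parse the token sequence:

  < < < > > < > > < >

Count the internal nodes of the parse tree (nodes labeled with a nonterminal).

[B [Q < [B [Q < [B [Q < >]] >] [B [Q < >]]] >] [B [Q < >]]]

10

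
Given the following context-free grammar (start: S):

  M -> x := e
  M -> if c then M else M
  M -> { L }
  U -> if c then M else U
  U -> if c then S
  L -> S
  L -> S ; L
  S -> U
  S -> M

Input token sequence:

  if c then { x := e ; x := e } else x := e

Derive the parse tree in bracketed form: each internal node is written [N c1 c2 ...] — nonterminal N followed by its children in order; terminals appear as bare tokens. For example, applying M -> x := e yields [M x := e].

[S [M if c then [M { [L [S [M x := e]] ; [L [S [M x := e]]]] }] else [M x := e]]]

S
M
if c then M else M
if c then { L } else M
if c then { S ; L } else M
if c then { M ; L } else M
if c then { x := e ; L } else M
if c then { x := e ; S } else M
if c then { x := e ; M } else M
if c then { x := e ; x := e } else M
if c then { x := e ; x := e } else x := e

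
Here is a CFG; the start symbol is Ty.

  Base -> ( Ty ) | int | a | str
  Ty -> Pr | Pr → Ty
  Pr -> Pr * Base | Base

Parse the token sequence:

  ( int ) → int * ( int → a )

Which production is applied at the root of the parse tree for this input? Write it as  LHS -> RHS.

Ty -> Pr → Ty

[Ty [Pr [Base ( [Ty [Pr [Base int]]] )]] → [Ty [Pr [Pr [Base int]] * [Base ( [Ty [Pr [Base int]] → [Ty [Pr [Base a]]]] )]]]]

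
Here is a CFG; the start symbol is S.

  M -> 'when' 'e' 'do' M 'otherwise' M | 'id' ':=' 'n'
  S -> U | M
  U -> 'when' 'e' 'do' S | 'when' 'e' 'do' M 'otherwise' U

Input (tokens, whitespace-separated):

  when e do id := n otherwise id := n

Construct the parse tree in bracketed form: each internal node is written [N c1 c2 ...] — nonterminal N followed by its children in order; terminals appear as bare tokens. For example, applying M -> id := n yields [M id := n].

[S [M when e do [M id := n] otherwise [M id := n]]]

S
M
when e do M otherwise M
when e do id := n otherwise M
when e do id := n otherwise id := n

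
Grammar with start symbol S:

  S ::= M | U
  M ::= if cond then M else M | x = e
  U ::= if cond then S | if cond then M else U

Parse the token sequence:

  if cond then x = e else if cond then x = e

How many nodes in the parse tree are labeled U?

2

[S [U if cond then [M x = e] else [U if cond then [S [M x = e]]]]]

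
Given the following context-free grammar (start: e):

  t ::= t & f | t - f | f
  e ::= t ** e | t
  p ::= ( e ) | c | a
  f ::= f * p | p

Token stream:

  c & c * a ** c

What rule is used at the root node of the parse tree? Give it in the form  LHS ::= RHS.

[e [t [t [f [p c]]] & [f [f [p c]] * [p a]]] ** [e [t [f [p c]]]]]

e ::= t ** e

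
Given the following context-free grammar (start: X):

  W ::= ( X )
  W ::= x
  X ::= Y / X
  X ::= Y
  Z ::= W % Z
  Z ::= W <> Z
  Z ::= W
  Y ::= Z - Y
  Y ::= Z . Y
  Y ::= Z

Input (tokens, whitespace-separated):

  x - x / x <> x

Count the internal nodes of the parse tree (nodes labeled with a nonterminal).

13

[X [Y [Z [W x]] - [Y [Z [W x]]]] / [X [Y [Z [W x] <> [Z [W x]]]]]]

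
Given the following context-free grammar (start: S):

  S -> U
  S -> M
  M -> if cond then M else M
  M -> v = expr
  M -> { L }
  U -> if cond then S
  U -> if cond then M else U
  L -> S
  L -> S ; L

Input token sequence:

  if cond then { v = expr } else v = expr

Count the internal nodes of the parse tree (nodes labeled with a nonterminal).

[S [M if cond then [M { [L [S [M v = expr]]] }] else [M v = expr]]]

7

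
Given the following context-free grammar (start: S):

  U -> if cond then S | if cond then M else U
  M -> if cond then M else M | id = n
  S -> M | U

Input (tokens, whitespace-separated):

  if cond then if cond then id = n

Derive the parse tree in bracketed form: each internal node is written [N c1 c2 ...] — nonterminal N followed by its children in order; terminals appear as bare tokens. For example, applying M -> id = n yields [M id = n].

S
U
if cond then S
if cond then U
if cond then if cond then S
if cond then if cond then M
if cond then if cond then id = n

[S [U if cond then [S [U if cond then [S [M id = n]]]]]]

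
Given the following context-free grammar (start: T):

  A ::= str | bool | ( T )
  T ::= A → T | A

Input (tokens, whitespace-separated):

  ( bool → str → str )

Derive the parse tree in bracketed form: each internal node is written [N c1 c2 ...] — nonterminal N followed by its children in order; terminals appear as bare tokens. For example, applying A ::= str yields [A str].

[T [A ( [T [A bool] → [T [A str] → [T [A str]]]] )]]

T
A
( T )
( A → T )
( bool → T )
( bool → A → T )
( bool → str → T )
( bool → str → A )
( bool → str → str )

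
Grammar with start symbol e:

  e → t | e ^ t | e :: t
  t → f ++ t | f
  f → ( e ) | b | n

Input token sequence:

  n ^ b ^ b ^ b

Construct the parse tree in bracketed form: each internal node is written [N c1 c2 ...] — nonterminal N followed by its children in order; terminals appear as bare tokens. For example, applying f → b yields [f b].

e
e ^ t
e ^ t ^ t
e ^ t ^ t ^ t
t ^ t ^ t ^ t
f ^ t ^ t ^ t
n ^ t ^ t ^ t
n ^ f ^ t ^ t
n ^ b ^ t ^ t
n ^ b ^ f ^ t
n ^ b ^ b ^ t
n ^ b ^ b ^ f
n ^ b ^ b ^ b

[e [e [e [e [t [f n]]] ^ [t [f b]]] ^ [t [f b]]] ^ [t [f b]]]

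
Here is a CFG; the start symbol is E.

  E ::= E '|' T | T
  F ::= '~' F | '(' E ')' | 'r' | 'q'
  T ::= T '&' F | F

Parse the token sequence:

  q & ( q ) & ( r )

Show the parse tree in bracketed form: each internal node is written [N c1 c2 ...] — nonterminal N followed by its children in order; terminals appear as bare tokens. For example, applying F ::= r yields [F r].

E
T
T & F
T & F & F
F & F & F
q & F & F
q & ( E ) & F
q & ( T ) & F
q & ( F ) & F
q & ( q ) & F
q & ( q ) & ( E )
q & ( q ) & ( T )
q & ( q ) & ( F )
q & ( q ) & ( r )

[E [T [T [T [F q]] & [F ( [E [T [F q]]] )]] & [F ( [E [T [F r]]] )]]]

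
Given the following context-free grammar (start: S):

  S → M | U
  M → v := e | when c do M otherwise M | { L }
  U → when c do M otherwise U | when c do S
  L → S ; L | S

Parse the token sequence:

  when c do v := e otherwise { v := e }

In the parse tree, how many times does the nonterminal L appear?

1

[S [M when c do [M v := e] otherwise [M { [L [S [M v := e]]] }]]]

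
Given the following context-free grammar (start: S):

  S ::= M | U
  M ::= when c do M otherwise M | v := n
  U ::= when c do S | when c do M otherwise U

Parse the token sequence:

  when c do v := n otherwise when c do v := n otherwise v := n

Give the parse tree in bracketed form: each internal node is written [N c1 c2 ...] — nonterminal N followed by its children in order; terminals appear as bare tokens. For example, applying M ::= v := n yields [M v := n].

S
M
when c do M otherwise M
when c do v := n otherwise M
when c do v := n otherwise when c do M otherwise M
when c do v := n otherwise when c do v := n otherwise M
when c do v := n otherwise when c do v := n otherwise v := n

[S [M when c do [M v := n] otherwise [M when c do [M v := n] otherwise [M v := n]]]]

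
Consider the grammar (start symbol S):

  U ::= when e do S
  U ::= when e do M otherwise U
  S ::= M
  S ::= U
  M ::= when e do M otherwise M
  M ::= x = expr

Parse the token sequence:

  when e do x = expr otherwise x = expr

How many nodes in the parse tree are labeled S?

1

[S [M when e do [M x = expr] otherwise [M x = expr]]]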